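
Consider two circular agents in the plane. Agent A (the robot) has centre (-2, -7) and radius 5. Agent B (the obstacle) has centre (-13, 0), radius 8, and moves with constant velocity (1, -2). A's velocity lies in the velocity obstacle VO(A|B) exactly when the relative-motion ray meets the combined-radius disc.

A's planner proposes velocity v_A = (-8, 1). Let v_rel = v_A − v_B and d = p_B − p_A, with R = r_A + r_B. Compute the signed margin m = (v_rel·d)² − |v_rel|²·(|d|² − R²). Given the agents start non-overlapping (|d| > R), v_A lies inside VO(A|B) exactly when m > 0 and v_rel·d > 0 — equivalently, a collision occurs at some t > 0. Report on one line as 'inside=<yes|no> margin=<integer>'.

d = (-11, 7),  |d|² = 170;  R = 5+8 = 13,  c = 170−13² = 1
v_rel = (-9, 3),  |v_rel|² = 90;  v_rel·d = (-9)·(-11) + (3)·(7) = 120
90·t² − 240·t + 1 = 0  ⇒  m = 120² − 90·1 = 14310
m = 14310 > 0,  v_rel·d = 120 > 0  ⇒  inside

inside=yes margin=14310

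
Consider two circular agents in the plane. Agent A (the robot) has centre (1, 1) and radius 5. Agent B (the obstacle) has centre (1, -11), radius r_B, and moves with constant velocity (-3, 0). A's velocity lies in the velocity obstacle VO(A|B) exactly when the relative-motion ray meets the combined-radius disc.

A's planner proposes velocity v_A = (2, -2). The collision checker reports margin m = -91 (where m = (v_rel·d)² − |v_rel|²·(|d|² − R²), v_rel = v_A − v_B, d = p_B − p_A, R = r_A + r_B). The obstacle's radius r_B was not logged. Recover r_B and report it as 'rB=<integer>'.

m = -91
d = (0, -12);  v_rel = (5, -2),  |v_rel|² = 29
v_rel×d = (5)·(-12) − (-2)·(0) = -60
since m = R²·29 − (-60)²:  R² = (3600 + -91) / 29 = 121
R = √121 = 11  ⇒  r_B = 11 − 5 = 6

rB=6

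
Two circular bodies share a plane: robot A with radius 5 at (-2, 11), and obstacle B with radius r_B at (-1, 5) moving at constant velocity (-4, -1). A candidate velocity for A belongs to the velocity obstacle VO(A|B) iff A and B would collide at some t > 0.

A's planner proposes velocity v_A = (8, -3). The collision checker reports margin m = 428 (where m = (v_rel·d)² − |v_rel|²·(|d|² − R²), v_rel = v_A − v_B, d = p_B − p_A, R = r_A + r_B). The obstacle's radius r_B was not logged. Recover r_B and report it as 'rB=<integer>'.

m = 428
d = (1, -6);  v_rel = (12, -2),  |v_rel|² = 148
v_rel×d = (12)·(-6) − (-2)·(1) = -70
since m = R²·148 − (-70)²:  R² = (4900 + 428) / 148 = 36
R = √36 = 6  ⇒  r_B = 6 − 5 = 1

rB=1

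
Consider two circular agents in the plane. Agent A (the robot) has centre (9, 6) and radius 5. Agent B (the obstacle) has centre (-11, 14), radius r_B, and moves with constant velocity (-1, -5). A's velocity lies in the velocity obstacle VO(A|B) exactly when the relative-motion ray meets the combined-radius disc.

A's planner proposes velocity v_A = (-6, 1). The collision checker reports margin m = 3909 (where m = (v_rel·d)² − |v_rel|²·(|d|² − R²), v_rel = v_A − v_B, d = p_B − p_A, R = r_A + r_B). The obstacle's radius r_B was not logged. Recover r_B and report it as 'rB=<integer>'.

m = 3909
d = (-20, 8);  v_rel = (-5, 6),  |v_rel|² = 61
v_rel×d = (-5)·(8) − (6)·(-20) = 80
since m = R²·61 − 80²:  R² = (6400 + 3909) / 61 = 169
R = √169 = 13  ⇒  r_B = 13 − 5 = 8

rB=8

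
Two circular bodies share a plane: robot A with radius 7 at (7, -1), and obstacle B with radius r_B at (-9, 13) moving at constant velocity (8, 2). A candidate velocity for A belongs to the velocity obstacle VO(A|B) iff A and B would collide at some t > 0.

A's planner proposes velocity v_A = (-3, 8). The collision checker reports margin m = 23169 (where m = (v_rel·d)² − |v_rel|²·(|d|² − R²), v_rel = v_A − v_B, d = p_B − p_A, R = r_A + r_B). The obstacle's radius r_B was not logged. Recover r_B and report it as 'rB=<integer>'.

m = 23169
d = (-16, 14);  v_rel = (-11, 6),  |v_rel|² = 157
v_rel×d = (-11)·(14) − (6)·(-16) = -58
since m = R²·157 − (-58)²:  R² = (3364 + 23169) / 157 = 169
R = √169 = 13  ⇒  r_B = 13 − 7 = 6

rB=6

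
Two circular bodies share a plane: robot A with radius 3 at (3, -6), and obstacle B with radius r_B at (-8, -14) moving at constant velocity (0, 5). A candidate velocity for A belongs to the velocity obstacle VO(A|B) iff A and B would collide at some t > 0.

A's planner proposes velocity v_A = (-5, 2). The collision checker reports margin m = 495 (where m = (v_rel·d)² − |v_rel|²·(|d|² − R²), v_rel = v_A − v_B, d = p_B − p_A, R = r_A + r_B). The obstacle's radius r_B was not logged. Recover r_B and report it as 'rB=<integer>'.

m = 495
d = (-11, -8);  v_rel = (-5, -3),  |v_rel|² = 34
v_rel×d = (-5)·(-8) − (-3)·(-11) = 7
since m = R²·34 − 7²:  R² = (49 + 495) / 34 = 16
R = √16 = 4  ⇒  r_B = 4 − 3 = 1

rB=1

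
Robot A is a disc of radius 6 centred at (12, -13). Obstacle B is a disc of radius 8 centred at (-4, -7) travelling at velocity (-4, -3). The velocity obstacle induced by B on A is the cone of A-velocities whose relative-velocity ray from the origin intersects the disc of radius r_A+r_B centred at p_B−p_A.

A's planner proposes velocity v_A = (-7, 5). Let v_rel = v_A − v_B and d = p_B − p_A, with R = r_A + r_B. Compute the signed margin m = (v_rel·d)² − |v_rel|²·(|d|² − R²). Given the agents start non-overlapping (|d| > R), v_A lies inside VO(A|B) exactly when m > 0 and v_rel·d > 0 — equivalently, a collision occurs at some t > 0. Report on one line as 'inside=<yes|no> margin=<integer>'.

d = (-16, 6),  |d|² = 292;  R = 6+8 = 14,  c = 292−14² = 96
v_rel = (-3, 8),  |v_rel|² = 73;  v_rel·d = (-3)·(-16) + (8)·(6) = 96
73·t² − 192·t + 96 = 0  ⇒  m = 96² − 73·96 = 2208
m = 2208 > 0,  v_rel·d = 96 > 0  ⇒  inside

inside=yes margin=2208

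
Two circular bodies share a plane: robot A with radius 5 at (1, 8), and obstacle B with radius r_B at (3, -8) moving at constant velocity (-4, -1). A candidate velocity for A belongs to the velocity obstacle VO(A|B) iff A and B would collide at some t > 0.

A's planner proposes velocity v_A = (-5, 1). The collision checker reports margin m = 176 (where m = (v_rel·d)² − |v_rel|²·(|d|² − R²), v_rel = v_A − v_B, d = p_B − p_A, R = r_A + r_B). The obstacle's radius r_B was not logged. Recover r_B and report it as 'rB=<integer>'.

m = 176
d = (2, -16);  v_rel = (-1, 2),  |v_rel|² = 5
v_rel×d = (-1)·(-16) − (2)·(2) = 12
since m = R²·5 − 12²:  R² = (144 + 176) / 5 = 64
R = √64 = 8  ⇒  r_B = 8 − 5 = 3

rB=3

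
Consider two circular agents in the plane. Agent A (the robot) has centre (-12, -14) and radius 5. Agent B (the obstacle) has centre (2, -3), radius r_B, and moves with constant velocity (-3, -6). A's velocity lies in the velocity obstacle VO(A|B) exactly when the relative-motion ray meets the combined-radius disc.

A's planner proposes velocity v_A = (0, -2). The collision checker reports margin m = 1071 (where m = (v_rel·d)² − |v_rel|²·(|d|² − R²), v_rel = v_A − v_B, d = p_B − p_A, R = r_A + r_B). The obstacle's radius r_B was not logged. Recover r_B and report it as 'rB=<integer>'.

m = 1071
d = (14, 11);  v_rel = (3, 4),  |v_rel|² = 25
v_rel×d = (3)·(11) − (4)·(14) = -23
since m = R²·25 − (-23)²:  R² = (529 + 1071) / 25 = 64
R = √64 = 8  ⇒  r_B = 8 − 5 = 3

rB=3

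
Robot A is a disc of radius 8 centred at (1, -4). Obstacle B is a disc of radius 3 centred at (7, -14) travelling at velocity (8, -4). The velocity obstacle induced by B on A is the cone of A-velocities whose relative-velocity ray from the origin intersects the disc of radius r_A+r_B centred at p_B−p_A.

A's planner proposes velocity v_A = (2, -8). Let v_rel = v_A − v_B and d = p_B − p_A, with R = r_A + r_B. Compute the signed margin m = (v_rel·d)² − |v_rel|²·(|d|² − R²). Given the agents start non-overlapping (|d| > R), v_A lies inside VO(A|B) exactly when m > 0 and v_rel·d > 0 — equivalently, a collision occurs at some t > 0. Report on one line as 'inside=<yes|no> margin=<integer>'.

d = (6, -10),  |d|² = 136;  R = 8+3 = 11,  c = 136−11² = 15
v_rel = (-6, -4),  |v_rel|² = 52;  v_rel·d = (-6)·(6) + (-4)·(-10) = 4
52·t² − 8·t + 15 = 0  ⇒  m = 4² − 52·15 = -764
m = -764 < 0,  v_rel·d = 4 > 0  ⇒  outside

inside=no margin=-764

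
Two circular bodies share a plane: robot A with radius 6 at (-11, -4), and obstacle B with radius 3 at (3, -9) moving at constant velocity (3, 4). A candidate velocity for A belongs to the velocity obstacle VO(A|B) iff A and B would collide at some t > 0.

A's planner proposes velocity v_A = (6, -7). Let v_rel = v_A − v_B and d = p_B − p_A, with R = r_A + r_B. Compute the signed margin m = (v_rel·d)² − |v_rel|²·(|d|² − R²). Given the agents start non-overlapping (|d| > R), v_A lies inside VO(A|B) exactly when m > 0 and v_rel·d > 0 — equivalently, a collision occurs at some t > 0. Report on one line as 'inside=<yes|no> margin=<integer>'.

d = (14, -5),  |d|² = 221;  R = 6+3 = 9,  c = 221−9² = 140
v_rel = (3, -11),  |v_rel|² = 130;  v_rel·d = (3)·(14) + (-11)·(-5) = 97
130·t² − 194·t + 140 = 0  ⇒  m = 97² − 130·140 = -8791
m = -8791 < 0,  v_rel·d = 97 > 0  ⇒  outside

inside=no margin=-8791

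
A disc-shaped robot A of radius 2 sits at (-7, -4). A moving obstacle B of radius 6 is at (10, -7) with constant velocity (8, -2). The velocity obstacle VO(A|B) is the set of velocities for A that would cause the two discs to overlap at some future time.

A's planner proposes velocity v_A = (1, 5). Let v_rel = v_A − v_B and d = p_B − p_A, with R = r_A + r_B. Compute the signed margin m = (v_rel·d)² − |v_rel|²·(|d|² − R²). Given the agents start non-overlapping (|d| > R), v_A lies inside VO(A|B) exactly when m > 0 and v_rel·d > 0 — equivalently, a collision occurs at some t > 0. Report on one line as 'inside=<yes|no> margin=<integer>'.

d = (17, -3),  |d|² = 298;  R = 2+6 = 8,  c = 298−8² = 234
v_rel = (-7, 7),  |v_rel|² = 98;  v_rel·d = (-7)·(17) + (7)·(-3) = -140
98·t² + 280·t + 234 = 0  ⇒  m = (-140)² − 98·234 = -3332
m = -3332 < 0,  v_rel·d = -140 < 0  ⇒  outside

inside=no margin=-3332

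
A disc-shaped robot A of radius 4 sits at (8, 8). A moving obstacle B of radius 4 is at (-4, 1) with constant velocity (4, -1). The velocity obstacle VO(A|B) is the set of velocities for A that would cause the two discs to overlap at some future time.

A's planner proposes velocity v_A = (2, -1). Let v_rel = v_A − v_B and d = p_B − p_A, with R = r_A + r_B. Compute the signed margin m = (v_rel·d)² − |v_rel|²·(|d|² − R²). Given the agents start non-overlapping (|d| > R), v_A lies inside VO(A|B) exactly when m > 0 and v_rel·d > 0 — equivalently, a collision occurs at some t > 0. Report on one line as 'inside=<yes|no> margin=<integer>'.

d = (-12, -7),  |d|² = 193;  R = 4+4 = 8,  c = 193−8² = 129
v_rel = (-2, 0),  |v_rel|² = 4;  v_rel·d = (-2)·(-12) + (0)·(-7) = 24
4·t² − 48·t + 129 = 0  ⇒  m = 24² − 4·129 = 60
m = 60 > 0,  v_rel·d = 24 > 0  ⇒  inside

inside=yes margin=60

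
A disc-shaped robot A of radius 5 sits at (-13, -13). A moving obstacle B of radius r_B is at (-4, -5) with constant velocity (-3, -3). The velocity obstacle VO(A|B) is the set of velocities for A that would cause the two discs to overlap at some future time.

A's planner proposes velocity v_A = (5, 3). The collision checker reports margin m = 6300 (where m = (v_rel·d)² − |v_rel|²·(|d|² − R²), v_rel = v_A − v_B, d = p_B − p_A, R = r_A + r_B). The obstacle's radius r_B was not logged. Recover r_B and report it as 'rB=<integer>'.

m = 6300
d = (9, 8);  v_rel = (8, 6),  |v_rel|² = 100
v_rel×d = (8)·(8) − (6)·(9) = 10
since m = R²·100 − 10²:  R² = (100 + 6300) / 100 = 64
R = √64 = 8  ⇒  r_B = 8 − 5 = 3

rB=3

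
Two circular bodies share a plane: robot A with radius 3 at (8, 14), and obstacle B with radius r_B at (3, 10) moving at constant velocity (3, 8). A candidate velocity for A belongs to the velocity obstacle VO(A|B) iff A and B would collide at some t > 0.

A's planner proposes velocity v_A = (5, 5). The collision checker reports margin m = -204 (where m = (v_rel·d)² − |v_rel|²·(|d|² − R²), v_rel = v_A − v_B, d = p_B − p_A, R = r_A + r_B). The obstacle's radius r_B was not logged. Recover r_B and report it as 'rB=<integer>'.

m = -204
d = (-5, -4);  v_rel = (2, -3),  |v_rel|² = 13
v_rel×d = (2)·(-4) − (-3)·(-5) = -23
since m = R²·13 − (-23)²:  R² = (529 + -204) / 13 = 25
R = √25 = 5  ⇒  r_B = 5 − 3 = 2

rB=2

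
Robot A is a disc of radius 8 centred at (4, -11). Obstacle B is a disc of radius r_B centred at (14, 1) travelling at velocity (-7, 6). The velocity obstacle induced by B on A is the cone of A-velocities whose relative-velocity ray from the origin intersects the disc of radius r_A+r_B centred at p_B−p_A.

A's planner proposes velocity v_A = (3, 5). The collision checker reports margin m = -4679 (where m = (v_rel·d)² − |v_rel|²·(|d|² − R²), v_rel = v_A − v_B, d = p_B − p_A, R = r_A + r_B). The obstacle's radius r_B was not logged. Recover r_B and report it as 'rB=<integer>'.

m = -4679
d = (10, 12);  v_rel = (10, -1),  |v_rel|² = 101
v_rel×d = (10)·(12) − (-1)·(10) = 130
since m = R²·101 − 130²:  R² = (16900 + -4679) / 101 = 121
R = √121 = 11  ⇒  r_B = 11 − 8 = 3

rB=3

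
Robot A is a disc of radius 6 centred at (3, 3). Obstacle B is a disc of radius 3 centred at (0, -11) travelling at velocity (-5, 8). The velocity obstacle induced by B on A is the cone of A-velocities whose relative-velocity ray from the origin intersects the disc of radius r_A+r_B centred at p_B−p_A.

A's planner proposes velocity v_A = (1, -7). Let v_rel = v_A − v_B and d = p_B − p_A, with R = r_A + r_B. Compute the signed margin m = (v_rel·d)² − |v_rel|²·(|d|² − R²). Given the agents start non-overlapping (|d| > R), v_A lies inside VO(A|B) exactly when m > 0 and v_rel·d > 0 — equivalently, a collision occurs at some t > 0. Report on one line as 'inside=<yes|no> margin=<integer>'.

d = (-3, -14),  |d|² = 205;  R = 6+3 = 9,  c = 205−9² = 124
v_rel = (6, -15),  |v_rel|² = 261;  v_rel·d = (6)·(-3) + (-15)·(-14) = 192
261·t² − 384·t + 124 = 0  ⇒  m = 192² − 261·124 = 4500
m = 4500 > 0,  v_rel·d = 192 > 0  ⇒  inside

inside=yes margin=4500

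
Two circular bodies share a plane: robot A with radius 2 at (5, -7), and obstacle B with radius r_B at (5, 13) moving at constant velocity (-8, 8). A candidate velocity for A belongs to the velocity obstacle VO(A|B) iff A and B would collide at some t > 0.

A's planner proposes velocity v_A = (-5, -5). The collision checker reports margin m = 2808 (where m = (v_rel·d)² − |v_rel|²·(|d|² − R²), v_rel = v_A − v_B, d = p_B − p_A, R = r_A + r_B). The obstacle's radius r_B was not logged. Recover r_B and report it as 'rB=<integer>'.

m = 2808
d = (0, 20);  v_rel = (3, -13),  |v_rel|² = 178
v_rel×d = (3)·(20) − (-13)·(0) = 60
since m = R²·178 − 60²:  R² = (3600 + 2808) / 178 = 36
R = √36 = 6  ⇒  r_B = 6 − 2 = 4

rB=4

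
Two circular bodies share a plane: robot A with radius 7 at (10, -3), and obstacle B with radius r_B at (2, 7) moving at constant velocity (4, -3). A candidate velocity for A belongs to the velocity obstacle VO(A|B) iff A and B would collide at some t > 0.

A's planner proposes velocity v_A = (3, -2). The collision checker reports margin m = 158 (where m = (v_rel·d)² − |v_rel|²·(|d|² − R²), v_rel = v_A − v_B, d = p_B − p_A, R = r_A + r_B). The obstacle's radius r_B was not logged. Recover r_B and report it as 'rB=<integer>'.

m = 158
d = (-8, 10);  v_rel = (-1, 1),  |v_rel|² = 2
v_rel×d = (-1)·(10) − (1)·(-8) = -2
since m = R²·2 − (-2)²:  R² = (4 + 158) / 2 = 81
R = √81 = 9  ⇒  r_B = 9 − 7 = 2

rB=2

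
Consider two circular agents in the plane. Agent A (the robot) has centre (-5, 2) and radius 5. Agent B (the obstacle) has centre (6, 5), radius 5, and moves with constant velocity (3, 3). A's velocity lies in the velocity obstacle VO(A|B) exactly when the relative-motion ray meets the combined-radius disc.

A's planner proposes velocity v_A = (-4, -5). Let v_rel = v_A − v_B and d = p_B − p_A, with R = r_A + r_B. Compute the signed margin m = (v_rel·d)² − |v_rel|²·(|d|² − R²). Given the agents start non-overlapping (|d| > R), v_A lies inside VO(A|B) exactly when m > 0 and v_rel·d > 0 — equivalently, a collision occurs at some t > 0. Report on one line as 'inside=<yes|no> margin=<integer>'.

d = (11, 3),  |d|² = 130;  R = 5+5 = 10,  c = 130−10² = 30
v_rel = (-7, -8),  |v_rel|² = 113;  v_rel·d = (-7)·(11) + (-8)·(3) = -101
113·t² + 202·t + 30 = 0  ⇒  m = (-101)² − 113·30 = 6811
m = 6811 > 0,  v_rel·d = -101 < 0  ⇒  outside

inside=no margin=6811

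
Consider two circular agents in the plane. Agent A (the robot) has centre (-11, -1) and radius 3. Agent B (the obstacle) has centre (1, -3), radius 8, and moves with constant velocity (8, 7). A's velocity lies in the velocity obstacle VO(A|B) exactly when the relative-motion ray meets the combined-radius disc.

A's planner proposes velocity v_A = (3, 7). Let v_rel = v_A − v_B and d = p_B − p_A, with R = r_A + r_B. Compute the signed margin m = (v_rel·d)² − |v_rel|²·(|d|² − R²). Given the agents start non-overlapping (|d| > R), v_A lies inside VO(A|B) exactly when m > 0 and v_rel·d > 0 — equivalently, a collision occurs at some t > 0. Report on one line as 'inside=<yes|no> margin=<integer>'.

d = (12, -2),  |d|² = 148;  R = 3+8 = 11,  c = 148−11² = 27
v_rel = (-5, 0),  |v_rel|² = 25;  v_rel·d = (-5)·(12) + (0)·(-2) = -60
25·t² + 120·t + 27 = 0  ⇒  m = (-60)² − 25·27 = 2925
m = 2925 > 0,  v_rel·d = -60 < 0  ⇒  outside

inside=no margin=2925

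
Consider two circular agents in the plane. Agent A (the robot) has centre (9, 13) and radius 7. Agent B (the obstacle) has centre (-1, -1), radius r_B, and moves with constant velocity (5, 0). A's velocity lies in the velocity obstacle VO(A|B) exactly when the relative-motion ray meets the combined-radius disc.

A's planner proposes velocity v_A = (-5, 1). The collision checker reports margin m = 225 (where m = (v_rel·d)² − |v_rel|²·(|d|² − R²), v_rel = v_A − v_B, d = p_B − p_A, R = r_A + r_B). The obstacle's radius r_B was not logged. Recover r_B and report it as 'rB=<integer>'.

m = 225
d = (-10, -14);  v_rel = (-10, 1),  |v_rel|² = 101
v_rel×d = (-10)·(-14) − (1)·(-10) = 150
since m = R²·101 − 150²:  R² = (22500 + 225) / 101 = 225
R = √225 = 15  ⇒  r_B = 15 − 7 = 8

rB=8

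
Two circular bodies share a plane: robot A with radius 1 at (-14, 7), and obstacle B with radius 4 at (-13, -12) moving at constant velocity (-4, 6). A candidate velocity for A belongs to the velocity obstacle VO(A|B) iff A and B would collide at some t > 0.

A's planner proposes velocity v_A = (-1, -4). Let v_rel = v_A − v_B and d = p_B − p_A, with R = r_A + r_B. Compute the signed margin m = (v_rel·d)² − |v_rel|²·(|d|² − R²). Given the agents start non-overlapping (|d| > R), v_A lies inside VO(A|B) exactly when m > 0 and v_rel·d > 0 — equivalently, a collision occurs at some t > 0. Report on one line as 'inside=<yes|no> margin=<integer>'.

d = (1, -19),  |d|² = 362;  R = 1+4 = 5,  c = 362−5² = 337
v_rel = (3, -10),  |v_rel|² = 109;  v_rel·d = (3)·(1) + (-10)·(-19) = 193
109·t² − 386·t + 337 = 0  ⇒  m = 193² − 109·337 = 516
m = 516 > 0,  v_rel·d = 193 > 0  ⇒  inside

inside=yes margin=516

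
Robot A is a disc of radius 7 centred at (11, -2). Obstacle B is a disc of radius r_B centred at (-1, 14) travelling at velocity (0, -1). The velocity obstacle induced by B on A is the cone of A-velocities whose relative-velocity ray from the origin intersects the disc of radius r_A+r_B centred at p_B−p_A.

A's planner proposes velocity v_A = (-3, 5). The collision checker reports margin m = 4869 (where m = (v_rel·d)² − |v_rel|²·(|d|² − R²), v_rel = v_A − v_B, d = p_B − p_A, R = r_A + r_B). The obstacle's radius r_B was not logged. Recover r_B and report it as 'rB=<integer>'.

m = 4869
d = (-12, 16);  v_rel = (-3, 6),  |v_rel|² = 45
v_rel×d = (-3)·(16) − (6)·(-12) = 24
since m = R²·45 − 24²:  R² = (576 + 4869) / 45 = 121
R = √121 = 11  ⇒  r_B = 11 − 7 = 4

rB=4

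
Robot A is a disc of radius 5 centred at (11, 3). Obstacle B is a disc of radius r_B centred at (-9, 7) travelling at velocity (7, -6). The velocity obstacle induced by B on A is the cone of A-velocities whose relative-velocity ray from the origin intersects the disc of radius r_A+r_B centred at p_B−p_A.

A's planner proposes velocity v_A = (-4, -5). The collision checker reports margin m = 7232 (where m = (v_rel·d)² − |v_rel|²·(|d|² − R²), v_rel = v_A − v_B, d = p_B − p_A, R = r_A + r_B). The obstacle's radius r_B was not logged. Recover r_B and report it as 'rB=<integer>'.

m = 7232
d = (-20, 4);  v_rel = (-11, 1),  |v_rel|² = 122
v_rel×d = (-11)·(4) − (1)·(-20) = -24
since m = R²·122 − (-24)²:  R² = (576 + 7232) / 122 = 64
R = √64 = 8  ⇒  r_B = 8 − 5 = 3

rB=3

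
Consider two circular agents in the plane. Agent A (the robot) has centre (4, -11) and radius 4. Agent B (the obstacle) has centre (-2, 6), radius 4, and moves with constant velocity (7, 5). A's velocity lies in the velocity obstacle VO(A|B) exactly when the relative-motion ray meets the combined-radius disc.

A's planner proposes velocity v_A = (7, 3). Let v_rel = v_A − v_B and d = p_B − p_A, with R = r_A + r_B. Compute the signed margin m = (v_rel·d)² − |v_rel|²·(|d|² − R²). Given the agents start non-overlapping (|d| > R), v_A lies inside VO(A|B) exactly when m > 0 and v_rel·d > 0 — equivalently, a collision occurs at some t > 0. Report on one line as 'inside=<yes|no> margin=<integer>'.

d = (-6, 17),  |d|² = 325;  R = 4+4 = 8,  c = 325−8² = 261
v_rel = (0, -2),  |v_rel|² = 4;  v_rel·d = (0)·(-6) + (-2)·(17) = -34
4·t² + 68·t + 261 = 0  ⇒  m = (-34)² − 4·261 = 112
m = 112 > 0,  v_rel·d = -34 < 0  ⇒  outside

inside=no margin=112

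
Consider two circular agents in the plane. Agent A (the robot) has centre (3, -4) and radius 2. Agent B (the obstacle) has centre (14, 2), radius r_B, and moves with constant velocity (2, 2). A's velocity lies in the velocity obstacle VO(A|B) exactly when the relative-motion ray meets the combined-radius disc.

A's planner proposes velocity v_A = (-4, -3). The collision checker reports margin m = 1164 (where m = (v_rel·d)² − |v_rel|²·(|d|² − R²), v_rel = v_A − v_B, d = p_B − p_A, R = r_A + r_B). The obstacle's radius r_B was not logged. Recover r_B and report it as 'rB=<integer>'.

m = 1164
d = (11, 6);  v_rel = (-6, -5),  |v_rel|² = 61
v_rel×d = (-6)·(6) − (-5)·(11) = 19
since m = R²·61 − 19²:  R² = (361 + 1164) / 61 = 25
R = √25 = 5  ⇒  r_B = 5 − 2 = 3

rB=3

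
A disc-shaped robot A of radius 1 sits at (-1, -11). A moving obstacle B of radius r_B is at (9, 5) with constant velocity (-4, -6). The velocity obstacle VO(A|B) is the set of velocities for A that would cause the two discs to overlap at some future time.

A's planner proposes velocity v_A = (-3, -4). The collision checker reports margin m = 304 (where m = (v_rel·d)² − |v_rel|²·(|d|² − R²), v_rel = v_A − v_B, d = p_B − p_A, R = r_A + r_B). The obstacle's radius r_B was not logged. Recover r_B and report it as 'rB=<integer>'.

m = 304
d = (10, 16);  v_rel = (1, 2),  |v_rel|² = 5
v_rel×d = (1)·(16) − (2)·(10) = -4
since m = R²·5 − (-4)²:  R² = (16 + 304) / 5 = 64
R = √64 = 8  ⇒  r_B = 8 − 1 = 7

rB=7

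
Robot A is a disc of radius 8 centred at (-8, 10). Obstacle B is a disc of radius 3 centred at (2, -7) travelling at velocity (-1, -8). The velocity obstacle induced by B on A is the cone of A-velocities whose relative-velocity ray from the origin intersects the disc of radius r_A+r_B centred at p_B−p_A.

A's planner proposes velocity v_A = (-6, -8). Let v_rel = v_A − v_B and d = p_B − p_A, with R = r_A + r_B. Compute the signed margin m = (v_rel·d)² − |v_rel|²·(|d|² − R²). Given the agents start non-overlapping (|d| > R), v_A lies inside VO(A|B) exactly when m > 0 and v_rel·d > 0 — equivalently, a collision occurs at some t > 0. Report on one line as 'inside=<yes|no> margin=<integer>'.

d = (10, -17),  |d|² = 389;  R = 8+3 = 11,  c = 389−11² = 268
v_rel = (-5, 0),  |v_rel|² = 25;  v_rel·d = (-5)·(10) + (0)·(-17) = -50
25·t² + 100·t + 268 = 0  ⇒  m = (-50)² − 25·268 = -4200
m = -4200 < 0,  v_rel·d = -50 < 0  ⇒  outside

inside=no margin=-4200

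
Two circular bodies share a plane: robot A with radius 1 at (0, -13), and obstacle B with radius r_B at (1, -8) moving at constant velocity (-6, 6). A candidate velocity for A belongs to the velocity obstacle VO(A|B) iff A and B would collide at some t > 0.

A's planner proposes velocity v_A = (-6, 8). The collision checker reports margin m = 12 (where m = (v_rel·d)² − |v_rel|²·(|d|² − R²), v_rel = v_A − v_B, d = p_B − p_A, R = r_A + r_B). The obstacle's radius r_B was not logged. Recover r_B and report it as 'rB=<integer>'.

m = 12
d = (1, 5);  v_rel = (0, 2),  |v_rel|² = 4
v_rel×d = (0)·(5) − (2)·(1) = -2
since m = R²·4 − (-2)²:  R² = (4 + 12) / 4 = 4
R = √4 = 2  ⇒  r_B = 2 − 1 = 1

rB=1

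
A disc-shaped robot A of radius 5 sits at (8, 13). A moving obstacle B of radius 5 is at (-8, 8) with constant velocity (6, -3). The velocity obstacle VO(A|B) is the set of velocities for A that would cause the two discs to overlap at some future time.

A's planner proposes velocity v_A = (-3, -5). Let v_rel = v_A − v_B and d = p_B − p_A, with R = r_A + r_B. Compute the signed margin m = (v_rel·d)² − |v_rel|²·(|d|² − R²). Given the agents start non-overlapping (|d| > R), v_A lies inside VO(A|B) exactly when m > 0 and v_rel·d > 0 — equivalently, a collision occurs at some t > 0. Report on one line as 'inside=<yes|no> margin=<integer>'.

d = (-16, -5),  |d|² = 281;  R = 5+5 = 10,  c = 281−10² = 181
v_rel = (-9, -2),  |v_rel|² = 85;  v_rel·d = (-9)·(-16) + (-2)·(-5) = 154
85·t² − 308·t + 181 = 0  ⇒  m = 154² − 85·181 = 8331
m = 8331 > 0,  v_rel·d = 154 > 0  ⇒  inside

inside=yes margin=8331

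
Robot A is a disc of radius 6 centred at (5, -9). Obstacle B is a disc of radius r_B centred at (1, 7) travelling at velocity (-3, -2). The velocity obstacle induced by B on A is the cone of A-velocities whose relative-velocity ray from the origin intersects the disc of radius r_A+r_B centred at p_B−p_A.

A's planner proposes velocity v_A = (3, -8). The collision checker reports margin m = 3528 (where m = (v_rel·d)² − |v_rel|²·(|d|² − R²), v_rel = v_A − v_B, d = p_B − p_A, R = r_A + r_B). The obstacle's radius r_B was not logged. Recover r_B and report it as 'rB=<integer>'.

m = 3528
d = (-4, 16);  v_rel = (6, -6),  |v_rel|² = 72
v_rel×d = (6)·(16) − (-6)·(-4) = 72
since m = R²·72 − 72²:  R² = (5184 + 3528) / 72 = 121
R = √121 = 11  ⇒  r_B = 11 − 6 = 5

rB=5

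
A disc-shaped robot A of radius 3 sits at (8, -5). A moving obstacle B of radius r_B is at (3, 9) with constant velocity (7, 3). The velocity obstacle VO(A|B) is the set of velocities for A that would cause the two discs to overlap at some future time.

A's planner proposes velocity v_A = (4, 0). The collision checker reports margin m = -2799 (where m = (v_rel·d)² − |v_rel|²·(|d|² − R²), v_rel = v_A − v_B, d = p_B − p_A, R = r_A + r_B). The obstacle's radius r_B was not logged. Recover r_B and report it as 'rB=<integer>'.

m = -2799
d = (-5, 14);  v_rel = (-3, -3),  |v_rel|² = 18
v_rel×d = (-3)·(14) − (-3)·(-5) = -57
since m = R²·18 − (-57)²:  R² = (3249 + -2799) / 18 = 25
R = √25 = 5  ⇒  r_B = 5 − 3 = 2

rB=2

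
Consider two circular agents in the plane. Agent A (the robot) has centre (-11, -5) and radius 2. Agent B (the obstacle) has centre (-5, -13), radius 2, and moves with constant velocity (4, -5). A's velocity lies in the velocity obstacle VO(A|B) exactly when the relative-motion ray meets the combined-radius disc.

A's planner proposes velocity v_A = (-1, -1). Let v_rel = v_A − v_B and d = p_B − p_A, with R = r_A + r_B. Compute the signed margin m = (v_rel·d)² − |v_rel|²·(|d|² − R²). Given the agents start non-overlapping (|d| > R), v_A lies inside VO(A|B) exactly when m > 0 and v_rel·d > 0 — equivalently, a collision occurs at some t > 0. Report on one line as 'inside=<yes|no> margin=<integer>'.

d = (6, -8),  |d|² = 100;  R = 2+2 = 4,  c = 100−4² = 84
v_rel = (-5, 4),  |v_rel|² = 41;  v_rel·d = (-5)·(6) + (4)·(-8) = -62
41·t² + 124·t + 84 = 0  ⇒  m = (-62)² − 41·84 = 400
m = 400 > 0,  v_rel·d = -62 < 0  ⇒  outside

inside=no margin=400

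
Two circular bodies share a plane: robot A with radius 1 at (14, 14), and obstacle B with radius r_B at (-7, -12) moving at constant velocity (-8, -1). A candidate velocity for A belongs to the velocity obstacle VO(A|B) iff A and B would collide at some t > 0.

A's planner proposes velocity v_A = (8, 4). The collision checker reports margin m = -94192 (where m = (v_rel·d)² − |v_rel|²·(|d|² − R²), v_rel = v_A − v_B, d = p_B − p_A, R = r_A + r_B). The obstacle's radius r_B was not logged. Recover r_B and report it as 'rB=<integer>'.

m = -94192
d = (-21, -26);  v_rel = (16, 5),  |v_rel|² = 281
v_rel×d = (16)·(-26) − (5)·(-21) = -311
since m = R²·281 − (-311)²:  R² = (96721 + -94192) / 281 = 9
R = √9 = 3  ⇒  r_B = 3 − 1 = 2

rB=2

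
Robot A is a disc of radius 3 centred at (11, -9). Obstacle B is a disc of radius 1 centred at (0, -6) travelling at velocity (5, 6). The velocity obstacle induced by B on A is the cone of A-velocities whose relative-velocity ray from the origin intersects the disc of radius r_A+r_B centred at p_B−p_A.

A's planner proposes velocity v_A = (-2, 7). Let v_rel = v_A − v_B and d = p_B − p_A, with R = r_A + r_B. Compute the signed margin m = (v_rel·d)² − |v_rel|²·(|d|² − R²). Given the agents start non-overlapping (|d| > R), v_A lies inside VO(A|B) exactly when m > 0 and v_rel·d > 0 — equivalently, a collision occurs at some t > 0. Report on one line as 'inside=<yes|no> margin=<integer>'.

d = (-11, 3),  |d|² = 130;  R = 3+1 = 4,  c = 130−4² = 114
v_rel = (-7, 1),  |v_rel|² = 50;  v_rel·d = (-7)·(-11) + (1)·(3) = 80
50·t² − 160·t + 114 = 0  ⇒  m = 80² − 50·114 = 700
m = 700 > 0,  v_rel·d = 80 > 0  ⇒  inside

inside=yes margin=700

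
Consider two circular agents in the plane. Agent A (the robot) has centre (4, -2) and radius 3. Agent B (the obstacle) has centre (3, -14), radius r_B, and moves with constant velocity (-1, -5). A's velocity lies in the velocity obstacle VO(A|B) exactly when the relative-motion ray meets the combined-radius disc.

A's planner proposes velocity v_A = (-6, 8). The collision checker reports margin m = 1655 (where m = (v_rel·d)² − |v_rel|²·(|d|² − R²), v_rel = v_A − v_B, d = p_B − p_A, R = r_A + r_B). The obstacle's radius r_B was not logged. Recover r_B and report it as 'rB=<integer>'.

m = 1655
d = (-1, -12);  v_rel = (-5, 13),  |v_rel|² = 194
v_rel×d = (-5)·(-12) − (13)·(-1) = 73
since m = R²·194 − 73²:  R² = (5329 + 1655) / 194 = 36
R = √36 = 6  ⇒  r_B = 6 − 3 = 3

rB=3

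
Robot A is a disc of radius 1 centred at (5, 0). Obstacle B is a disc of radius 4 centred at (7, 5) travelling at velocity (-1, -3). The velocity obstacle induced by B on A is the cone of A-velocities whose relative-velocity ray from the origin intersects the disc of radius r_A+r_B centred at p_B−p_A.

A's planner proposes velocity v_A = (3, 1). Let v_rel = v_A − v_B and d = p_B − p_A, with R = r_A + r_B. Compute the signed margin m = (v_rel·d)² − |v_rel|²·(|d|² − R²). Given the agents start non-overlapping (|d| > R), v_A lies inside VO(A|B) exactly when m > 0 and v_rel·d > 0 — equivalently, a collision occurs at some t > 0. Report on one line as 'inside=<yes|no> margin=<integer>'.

d = (2, 5),  |d|² = 29;  R = 1+4 = 5,  c = 29−5² = 4
v_rel = (4, 4),  |v_rel|² = 32;  v_rel·d = (4)·(2) + (4)·(5) = 28
32·t² − 56·t + 4 = 0  ⇒  m = 28² − 32·4 = 656
m = 656 > 0,  v_rel·d = 28 > 0  ⇒  inside

inside=yes margin=656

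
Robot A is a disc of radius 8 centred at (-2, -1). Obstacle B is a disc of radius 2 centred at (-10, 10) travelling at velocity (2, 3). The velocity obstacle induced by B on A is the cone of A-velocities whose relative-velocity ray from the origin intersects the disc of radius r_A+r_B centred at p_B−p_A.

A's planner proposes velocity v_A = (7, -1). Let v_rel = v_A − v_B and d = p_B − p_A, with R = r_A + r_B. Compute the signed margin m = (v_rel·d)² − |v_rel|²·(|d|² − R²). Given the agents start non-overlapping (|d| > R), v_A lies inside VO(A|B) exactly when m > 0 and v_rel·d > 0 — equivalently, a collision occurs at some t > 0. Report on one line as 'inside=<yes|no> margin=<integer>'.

d = (-8, 11),  |d|² = 185;  R = 8+2 = 10,  c = 185−10² = 85
v_rel = (5, -4),  |v_rel|² = 41;  v_rel·d = (5)·(-8) + (-4)·(11) = -84
41·t² + 168·t + 85 = 0  ⇒  m = (-84)² − 41·85 = 3571
m = 3571 > 0,  v_rel·d = -84 < 0  ⇒  outside

inside=no margin=3571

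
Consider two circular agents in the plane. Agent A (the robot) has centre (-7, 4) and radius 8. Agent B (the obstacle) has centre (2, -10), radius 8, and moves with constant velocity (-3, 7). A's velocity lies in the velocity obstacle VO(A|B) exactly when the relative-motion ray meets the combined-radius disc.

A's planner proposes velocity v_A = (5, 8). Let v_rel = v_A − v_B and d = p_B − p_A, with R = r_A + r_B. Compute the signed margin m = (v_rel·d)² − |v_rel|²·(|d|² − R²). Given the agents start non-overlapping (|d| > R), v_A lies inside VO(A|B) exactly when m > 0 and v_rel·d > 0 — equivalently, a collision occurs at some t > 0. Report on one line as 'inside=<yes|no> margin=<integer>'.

d = (9, -14),  |d|² = 277;  R = 8+8 = 16,  c = 277−16² = 21
v_rel = (8, 1),  |v_rel|² = 65;  v_rel·d = (8)·(9) + (1)·(-14) = 58
65·t² − 116·t + 21 = 0  ⇒  m = 58² − 65·21 = 1999
m = 1999 > 0,  v_rel·d = 58 > 0  ⇒  inside

inside=yes margin=1999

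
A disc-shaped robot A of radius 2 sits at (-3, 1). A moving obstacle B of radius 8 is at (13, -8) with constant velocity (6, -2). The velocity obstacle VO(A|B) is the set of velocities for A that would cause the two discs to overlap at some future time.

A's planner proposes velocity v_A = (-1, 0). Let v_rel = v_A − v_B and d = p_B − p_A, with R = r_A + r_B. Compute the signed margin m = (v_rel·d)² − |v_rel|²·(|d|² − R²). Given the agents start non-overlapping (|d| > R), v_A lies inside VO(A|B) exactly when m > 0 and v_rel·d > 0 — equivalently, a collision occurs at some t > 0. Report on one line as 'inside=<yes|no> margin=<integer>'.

d = (16, -9),  |d|² = 337;  R = 2+8 = 10,  c = 337−10² = 237
v_rel = (-7, 2),  |v_rel|² = 53;  v_rel·d = (-7)·(16) + (2)·(-9) = -130
53·t² + 260·t + 237 = 0  ⇒  m = (-130)² − 53·237 = 4339
m = 4339 > 0,  v_rel·d = -130 < 0  ⇒  outside

inside=no margin=4339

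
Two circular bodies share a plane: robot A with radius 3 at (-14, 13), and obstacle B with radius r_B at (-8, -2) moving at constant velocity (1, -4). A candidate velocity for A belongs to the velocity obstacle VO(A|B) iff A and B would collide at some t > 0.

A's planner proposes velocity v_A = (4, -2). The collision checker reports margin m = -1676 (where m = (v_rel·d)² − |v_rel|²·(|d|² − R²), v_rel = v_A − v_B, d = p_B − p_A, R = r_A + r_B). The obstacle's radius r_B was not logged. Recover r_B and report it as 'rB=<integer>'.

m = -1676
d = (6, -15);  v_rel = (3, 2),  |v_rel|² = 13
v_rel×d = (3)·(-15) − (2)·(6) = -57
since m = R²·13 − (-57)²:  R² = (3249 + -1676) / 13 = 121
R = √121 = 11  ⇒  r_B = 11 − 3 = 8

rB=8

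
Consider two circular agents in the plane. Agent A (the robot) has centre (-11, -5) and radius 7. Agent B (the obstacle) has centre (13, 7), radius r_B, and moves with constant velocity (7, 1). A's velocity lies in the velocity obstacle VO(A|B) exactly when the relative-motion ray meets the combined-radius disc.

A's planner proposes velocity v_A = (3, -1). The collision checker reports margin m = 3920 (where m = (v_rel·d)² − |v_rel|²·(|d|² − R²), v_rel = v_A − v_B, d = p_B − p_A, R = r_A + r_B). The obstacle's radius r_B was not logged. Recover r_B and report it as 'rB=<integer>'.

m = 3920
d = (24, 12);  v_rel = (-4, -2),  |v_rel|² = 20
v_rel×d = (-4)·(12) − (-2)·(24) = 0
since m = R²·20 − 0²:  R² = (0 + 3920) / 20 = 196
R = √196 = 14  ⇒  r_B = 14 − 7 = 7

rB=7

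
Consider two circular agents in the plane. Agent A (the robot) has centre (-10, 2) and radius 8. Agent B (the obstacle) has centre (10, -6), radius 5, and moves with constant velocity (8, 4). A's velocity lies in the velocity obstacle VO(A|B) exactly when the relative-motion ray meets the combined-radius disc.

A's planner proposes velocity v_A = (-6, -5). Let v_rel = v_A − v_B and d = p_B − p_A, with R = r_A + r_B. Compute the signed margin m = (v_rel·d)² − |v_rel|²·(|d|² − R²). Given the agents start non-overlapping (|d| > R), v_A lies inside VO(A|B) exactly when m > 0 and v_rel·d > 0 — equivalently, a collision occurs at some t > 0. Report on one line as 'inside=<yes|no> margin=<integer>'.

d = (20, -8),  |d|² = 464;  R = 8+5 = 13,  c = 464−13² = 295
v_rel = (-14, -9),  |v_rel|² = 277;  v_rel·d = (-14)·(20) + (-9)·(-8) = -208
277·t² + 416·t + 295 = 0  ⇒  m = (-208)² − 277·295 = -38451
m = -38451 < 0,  v_rel·d = -208 < 0  ⇒  outside

inside=no margin=-38451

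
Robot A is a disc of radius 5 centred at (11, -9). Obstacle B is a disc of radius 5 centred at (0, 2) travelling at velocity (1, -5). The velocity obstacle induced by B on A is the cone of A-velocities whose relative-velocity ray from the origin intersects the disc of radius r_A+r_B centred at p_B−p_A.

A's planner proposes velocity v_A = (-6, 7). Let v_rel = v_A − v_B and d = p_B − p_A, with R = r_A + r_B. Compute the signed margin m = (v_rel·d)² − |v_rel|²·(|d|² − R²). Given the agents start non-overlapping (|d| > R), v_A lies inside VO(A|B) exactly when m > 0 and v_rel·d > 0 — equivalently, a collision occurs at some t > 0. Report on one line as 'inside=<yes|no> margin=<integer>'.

d = (-11, 11),  |d|² = 242;  R = 5+5 = 10,  c = 242−10² = 142
v_rel = (-7, 12),  |v_rel|² = 193;  v_rel·d = (-7)·(-11) + (12)·(11) = 209
193·t² − 418·t + 142 = 0  ⇒  m = 209² − 193·142 = 16275
m = 16275 > 0,  v_rel·d = 209 > 0  ⇒  inside

inside=yes margin=16275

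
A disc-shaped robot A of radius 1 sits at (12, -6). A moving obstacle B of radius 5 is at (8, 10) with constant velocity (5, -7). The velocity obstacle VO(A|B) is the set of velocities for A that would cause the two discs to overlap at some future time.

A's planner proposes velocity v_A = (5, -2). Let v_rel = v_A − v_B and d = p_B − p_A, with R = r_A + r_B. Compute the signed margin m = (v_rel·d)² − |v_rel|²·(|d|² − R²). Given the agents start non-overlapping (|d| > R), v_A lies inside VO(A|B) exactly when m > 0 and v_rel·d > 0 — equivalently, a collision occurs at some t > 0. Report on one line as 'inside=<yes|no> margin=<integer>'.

d = (-4, 16),  |d|² = 272;  R = 1+5 = 6,  c = 272−6² = 236
v_rel = (0, 5),  |v_rel|² = 25;  v_rel·d = (0)·(-4) + (5)·(16) = 80
25·t² − 160·t + 236 = 0  ⇒  m = 80² − 25·236 = 500
m = 500 > 0,  v_rel·d = 80 > 0  ⇒  inside

inside=yes margin=500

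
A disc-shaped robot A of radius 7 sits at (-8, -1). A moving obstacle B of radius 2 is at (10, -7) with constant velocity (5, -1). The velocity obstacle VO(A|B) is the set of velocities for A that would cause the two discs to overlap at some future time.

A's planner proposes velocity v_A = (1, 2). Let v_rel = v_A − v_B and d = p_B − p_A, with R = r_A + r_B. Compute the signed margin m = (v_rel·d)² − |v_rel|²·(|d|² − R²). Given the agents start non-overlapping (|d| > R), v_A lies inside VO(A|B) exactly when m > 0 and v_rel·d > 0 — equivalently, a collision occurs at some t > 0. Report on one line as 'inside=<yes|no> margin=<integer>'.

d = (18, -6),  |d|² = 360;  R = 7+2 = 9,  c = 360−9² = 279
v_rel = (-4, 3),  |v_rel|² = 25;  v_rel·d = (-4)·(18) + (3)·(-6) = -90
25·t² + 180·t + 279 = 0  ⇒  m = (-90)² − 25·279 = 1125
m = 1125 > 0,  v_rel·d = -90 < 0  ⇒  outside

inside=no margin=1125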